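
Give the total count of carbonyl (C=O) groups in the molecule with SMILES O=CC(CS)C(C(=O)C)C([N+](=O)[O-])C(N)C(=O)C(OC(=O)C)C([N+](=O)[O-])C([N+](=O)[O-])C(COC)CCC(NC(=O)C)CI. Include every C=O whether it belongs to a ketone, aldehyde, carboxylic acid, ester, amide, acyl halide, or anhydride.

OHC: aldehyde, 1 C=O (running total 1).
CH(COCH3): ketone, 1 C=O (running total 2).
CO: ketone, 1 C=O (running total 3).
CH(OCOCH3): ester, 1 C=O (running total 4).
CH(NHCOCH3): amide, 1 C=O (running total 5).

5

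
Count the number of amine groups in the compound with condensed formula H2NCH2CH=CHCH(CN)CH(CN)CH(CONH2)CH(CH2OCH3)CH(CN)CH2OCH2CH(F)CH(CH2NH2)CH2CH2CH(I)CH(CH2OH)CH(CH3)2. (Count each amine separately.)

Reading the structure from left to right:
  H2NCH2: –NH2 on an sp³ carbon with no adjacent C=O → amine.
  CH=CH: C=C double bond → alkene.
  CH(CN): pendant –C≡N: nitrile.
  CH(CN): pendant –C≡N: nitrile.
  CH(CONH2): pendant –CONH2: carbonyl C bonded to C and N → amide.
  CH(CH2OCH3): pendant –CH2OCH3: C–O–C linkage → ether.
  CH(CN): pendant –C≡N: nitrile.
  CH2OCH2: C–O–C with sp³ carbons on both sides and no adjacent C=O → ether.
  CH(F): halogen on an sp³ carbon → alkyl halide.
  CH(CH2NH2): pendant –CH2NH2: N on sp³ C, no adjacent C=O → amine.
  CH(I): halogen on an sp³ carbon → alkyl halide.
  CH(CH2OH): pendant –CH2OH on an sp³ backbone C → alcohol.
Amine appears at: H2NCH2, CH(CH2NH2) → 2.

2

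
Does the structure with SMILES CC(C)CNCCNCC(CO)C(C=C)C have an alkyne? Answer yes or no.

no

Reading the structure from left to right:
  CH2NHCH2: C–N–C with sp³ carbons and no adjacent C=O → amine (secondary).
  CH2NHCH2: C–N–C with sp³ carbons and no adjacent C=O → amine (secondary).
  CH(CH2OH): pendant –CH2OH on an sp³ backbone C → alcohol.
  CH(CH=CH2): pendant –CH=CH2: C=C double bond → alkene.
The groups actually present are: alcohol, alkene, amine.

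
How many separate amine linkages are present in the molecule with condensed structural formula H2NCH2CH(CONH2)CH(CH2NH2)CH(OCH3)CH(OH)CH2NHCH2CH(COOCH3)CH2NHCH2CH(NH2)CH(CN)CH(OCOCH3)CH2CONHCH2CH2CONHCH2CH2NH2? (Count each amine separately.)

6

–NH2 on an sp³ carbon with no adjacent C=O → amine.
pendant –CONH2: carbonyl C bonded to C and N → amide.
pendant –CH2NH2: N on sp³ C, no adjacent C=O → amine.
pendant –OCH3: C–O–C with sp³ C, no adjacent C=O → ether.
–OH on an sp³ carbon → alcohol (secondary).
C–N–C with sp³ carbons and no adjacent C=O → amine (secondary).
pendant –COOCH3: carbonyl C bonded to C and –OCH3 → ester.
C–N–C with sp³ carbons and no adjacent C=O → amine (secondary).
–NH2 on an sp³ carbon with no adjacent C=O → amine.
pendant –C≡N: nitrile.
pendant –OC(=O)CH3: an acyloxy group → ester.
–C(=O)–N– linkage → amide (the N is not an amine).
–C(=O)–N– linkage → amide (the N is not an amine).
–NH2 on an sp³ carbon with no adjacent C=O → amine.
Amine appears at: H2NCH2, CH(CH2NH2), CH2NHCH2, CH2NHCH2, CH(NH2), CH2NH2 → 6.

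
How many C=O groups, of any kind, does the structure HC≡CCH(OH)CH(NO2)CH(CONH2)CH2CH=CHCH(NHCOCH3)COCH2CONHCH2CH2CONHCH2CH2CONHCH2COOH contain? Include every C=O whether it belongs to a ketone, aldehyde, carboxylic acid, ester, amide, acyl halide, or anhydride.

CH(CONH2): amide, 1 C=O (running total 1).
CH(NHCOCH3): amide, 1 C=O (running total 2).
CO: ketone, 1 C=O (running total 3).
CH2CONHCH2: amide, 1 C=O (running total 4).
CH2CONHCH2: amide, 1 C=O (running total 5).
CH2CONHCH2: amide, 1 C=O (running total 6).
COOH: carboxylic acid, 1 C=O (running total 7).

7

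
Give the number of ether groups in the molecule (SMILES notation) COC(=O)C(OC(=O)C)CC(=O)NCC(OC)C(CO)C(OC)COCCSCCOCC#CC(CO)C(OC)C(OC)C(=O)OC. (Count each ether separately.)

6

Taking each segment in turn:
  CH3OOC: CH3O–C(=O)–: carbonyl C bonded to C and to –OCH3 → ester (not ketone + ether).
  CH(OCOCH3): pendant –OC(=O)CH3: an acyloxy group → ester.
  CH2CONHCH2: –C(=O)–N– linkage → amide (the N is not an amine).
  CH(OCH3): pendant –OCH3: C–O–C with sp³ C, no adjacent C=O → ether.
  CH(CH2OH): pendant –CH2OH on an sp³ backbone C → alcohol.
  CH(OCH3): pendant –OCH3: C–O–C with sp³ C, no adjacent C=O → ether.
  CH2OCH2: C–O–C with sp³ carbons on both sides and no adjacent C=O → ether.
  CH2SCH2: C–S–C linkage → sulfide (thioether).
  CH2OCH2: C–O–C with sp³ carbons on both sides and no adjacent C=O → ether.
  C≡C: C≡C triple bond → alkyne.
  CH(CH2OH): pendant –CH2OH on an sp³ backbone C → alcohol.
  CH(OCH3): pendant –OCH3: C–O–C with sp³ C, no adjacent C=O → ether.
  CH(OCH3): pendant –OCH3: C–O–C with sp³ C, no adjacent C=O → ether.
  COOCH3: –C(=O)OCH3: carbonyl C bonded to C and to –OCH3 → ester (not ketone + ether).
Ether appears at: CH(OCH3), CH(OCH3), CH2OCH2, CH2OCH2, CH(OCH3), CH(OCH3) → 6.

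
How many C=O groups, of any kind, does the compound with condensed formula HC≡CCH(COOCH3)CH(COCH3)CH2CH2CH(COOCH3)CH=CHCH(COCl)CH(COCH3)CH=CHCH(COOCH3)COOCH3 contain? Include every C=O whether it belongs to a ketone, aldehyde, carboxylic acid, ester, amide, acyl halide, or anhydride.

7

CH(COOCH3): ester, 1 C=O (running total 1).
CH(COCH3): ketone, 1 C=O (running total 2).
CH(COOCH3): ester, 1 C=O (running total 3).
CH(COCl): acyl halide, 1 C=O (running total 4).
CH(COCH3): ketone, 1 C=O (running total 5).
CH(COOCH3): ester, 1 C=O (running total 6).
COOCH3: ester, 1 C=O (running total 7).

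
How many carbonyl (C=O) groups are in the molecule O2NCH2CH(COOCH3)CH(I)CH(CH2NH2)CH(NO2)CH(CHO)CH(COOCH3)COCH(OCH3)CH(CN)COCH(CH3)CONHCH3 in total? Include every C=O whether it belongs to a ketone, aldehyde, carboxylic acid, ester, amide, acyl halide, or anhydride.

CH(COOCH3): ester, 1 C=O (running total 1).
CH(CHO): aldehyde, 1 C=O (running total 2).
CH(COOCH3): ester, 1 C=O (running total 3).
CO: ketone, 1 C=O (running total 4).
CO: ketone, 1 C=O (running total 5).
CONHCH3: amide, 1 C=O (running total 6).

6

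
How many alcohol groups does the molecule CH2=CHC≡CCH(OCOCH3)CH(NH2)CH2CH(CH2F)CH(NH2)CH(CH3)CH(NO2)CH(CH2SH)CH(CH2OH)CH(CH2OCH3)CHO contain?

1

C=C double bond → alkene.
C≡C triple bond → alkyne.
pendant –OC(=O)CH3: an acyloxy group → ester.
–NH2 on an sp³ carbon with no adjacent C=O → amine.
pendant –CH2X: halogen on sp³ carbon → alkyl halide.
–NH2 on an sp³ carbon with no adjacent C=O → amine.
–NO2 on an sp³ carbon → nitro (the N=O is not a carbonyl).
pendant –CH2SH → thiol.
pendant –CH2OH on an sp³ backbone C → alcohol.
pendant –CH2OCH3: C–O–C linkage → ether.
terminal –CHO: carbonyl C bonded to H and C → aldehyde.
Alcohol appears at: CH(CH2OH) → 1.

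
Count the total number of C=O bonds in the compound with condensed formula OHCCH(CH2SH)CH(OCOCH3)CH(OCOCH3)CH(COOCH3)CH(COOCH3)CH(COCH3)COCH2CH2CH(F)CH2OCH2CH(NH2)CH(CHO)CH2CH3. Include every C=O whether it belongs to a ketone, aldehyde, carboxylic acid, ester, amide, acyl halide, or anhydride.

OHC: aldehyde, 1 C=O (running total 1).
CH(OCOCH3): ester, 1 C=O (running total 2).
CH(OCOCH3): ester, 1 C=O (running total 3).
CH(COOCH3): ester, 1 C=O (running total 4).
CH(COOCH3): ester, 1 C=O (running total 5).
CH(COCH3): ketone, 1 C=O (running total 6).
CO: ketone, 1 C=O (running total 7).
CH(CHO): aldehyde, 1 C=O (running total 8).

8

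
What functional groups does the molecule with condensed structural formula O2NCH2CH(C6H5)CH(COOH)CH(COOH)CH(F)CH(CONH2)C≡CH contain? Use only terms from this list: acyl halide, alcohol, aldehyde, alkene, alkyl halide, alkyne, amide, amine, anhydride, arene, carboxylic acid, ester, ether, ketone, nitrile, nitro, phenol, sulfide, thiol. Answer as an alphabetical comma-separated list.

alkyl halide, alkyne, amide, arene, carboxylic acid, nitro

Taking each segment in turn:
  O2NCH2: –NO2 on carbon → nitro group.
  CH(C6H5): pendant –C6H5: benzene ring → arene.
  CH(COOH): pendant –COOH: carbonyl C bonded to C and –OH → carboxylic acid.
  CH(COOH): pendant –COOH: carbonyl C bonded to C and –OH → carboxylic acid.
  CH(F): halogen on an sp³ carbon → alkyl halide.
  CH(CONH2): pendant –CONH2: carbonyl C bonded to C and N → amide.
  C≡CH: C≡C triple bond → alkyne.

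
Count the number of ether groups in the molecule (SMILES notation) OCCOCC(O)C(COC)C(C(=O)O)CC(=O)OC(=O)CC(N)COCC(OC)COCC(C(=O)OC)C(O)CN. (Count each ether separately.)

5

Taking each segment in turn:
  HOCH2: HO– on an sp³ carbon → alcohol.
  CH2OCH2: C–O–C with sp³ carbons on both sides and no adjacent C=O → ether.
  CH(OH): –OH on an sp³ carbon → alcohol (secondary).
  CH(CH2OCH3): pendant –CH2OCH3: C–O–C linkage → ether.
  CH(COOH): pendant –COOH: carbonyl C bonded to C and –OH → carboxylic acid.
  CH2CO-O-COCH2: two acyl groups sharing one oxygen, –C(=O)–O–C(=O)– → anhydride.
  CH(NH2): –NH2 on an sp³ carbon with no adjacent C=O → amine.
  CH2OCH2: C–O–C with sp³ carbons on both sides and no adjacent C=O → ether.
  CH(OCH3): pendant –OCH3: C–O–C with sp³ C, no adjacent C=O → ether.
  CH2OCH2: C–O–C with sp³ carbons on both sides and no adjacent C=O → ether.
  CH(COOCH3): pendant –COOCH3: carbonyl C bonded to C and –OCH3 → ester.
  CH(OH): –OH on an sp³ carbon → alcohol (secondary).
  CH2NH2: –NH2 on an sp³ carbon with no adjacent C=O → amine.
Ether appears at: CH2OCH2, CH(CH2OCH3), CH2OCH2, CH(OCH3), CH2OCH2 → 5.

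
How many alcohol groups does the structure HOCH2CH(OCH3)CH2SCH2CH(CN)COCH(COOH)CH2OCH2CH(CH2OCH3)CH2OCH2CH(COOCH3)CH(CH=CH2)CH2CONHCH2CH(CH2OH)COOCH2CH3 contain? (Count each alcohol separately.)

2

HO– on an sp³ carbon → alcohol.
pendant –OCH3: C–O–C with sp³ C, no adjacent C=O → ether.
C–S–C linkage → sulfide (thioether).
pendant –C≡N: nitrile.
–C(=O)– with carbon on both sides → ketone.
pendant –COOH: carbonyl C bonded to C and –OH → carboxylic acid.
C–O–C with sp³ carbons on both sides and no adjacent C=O → ether.
pendant –CH2OCH3: C–O–C linkage → ether.
C–O–C with sp³ carbons on both sides and no adjacent C=O → ether.
pendant –COOCH3: carbonyl C bonded to C and –OCH3 → ester.
pendant –CH=CH2: C=C double bond → alkene.
–C(=O)–N– linkage → amide (the N is not an amine).
pendant –CH2OH on an sp³ backbone C → alcohol.
–C(=O)OCH2CH3: carbonyl C bonded to C and to –OEt → ester.
Alcohol appears at: HOCH2, CH(CH2OH) → 2.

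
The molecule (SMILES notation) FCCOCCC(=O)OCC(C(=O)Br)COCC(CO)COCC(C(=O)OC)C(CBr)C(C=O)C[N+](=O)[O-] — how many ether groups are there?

halogen on an sp³ carbon → alkyl halide.
C–O–C with sp³ carbons on both sides and no adjacent C=O → ether.
–C(=O)–O–C with C on the carbonyl side → ester.
pendant –C(=O)X: carbonyl C bonded to C and halogen → acyl halide.
C–O–C with sp³ carbons on both sides and no adjacent C=O → ether.
pendant –CH2OH on an sp³ backbone C → alcohol.
C–O–C with sp³ carbons on both sides and no adjacent C=O → ether.
pendant –COOCH3: carbonyl C bonded to C and –OCH3 → ester.
pendant –CH2X: halogen on sp³ carbon → alkyl halide.
pendant –CHO: carbonyl C bonded to C and H → aldehyde.
–NO2 on carbon → nitro group.
Ether appears at: CH2OCH2, CH2OCH2, CH2OCH2 → 3.

3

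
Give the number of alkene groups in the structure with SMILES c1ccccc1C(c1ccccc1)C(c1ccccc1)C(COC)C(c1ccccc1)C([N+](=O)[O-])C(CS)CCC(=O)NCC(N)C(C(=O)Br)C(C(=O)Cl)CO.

0

Reading the structure from left to right:
  C6H5: C6H5– phenyl ring → arene.
  CH(C6H5): pendant –C6H5: benzene ring → arene.
  CH(C6H5): pendant –C6H5: benzene ring → arene.
  CH(CH2OCH3): pendant –CH2OCH3: C–O–C linkage → ether.
  CH(C6H5): pendant –C6H5: benzene ring → arene.
  CH(NO2): –NO2 on an sp³ carbon → nitro (the N=O is not a carbonyl).
  CH(CH2SH): pendant –CH2SH → thiol.
  CH2CONHCH2: –C(=O)–N– linkage → amide (the N is not an amine).
  CH(NH2): –NH2 on an sp³ carbon with no adjacent C=O → amine.
  CH(COBr): pendant –C(=O)X: carbonyl C bonded to C and halogen → acyl halide.
  CH(COCl): pendant –C(=O)X: carbonyl C bonded to C and halogen → acyl halide.
  CH2OH: –OH on an sp³ carbon → alcohol.
No segment is a alkene: C6H5 is arene, not alkene; CH(C6H5) is arene, not alkene; CH(C6H5) is arene, not alkene. → 0.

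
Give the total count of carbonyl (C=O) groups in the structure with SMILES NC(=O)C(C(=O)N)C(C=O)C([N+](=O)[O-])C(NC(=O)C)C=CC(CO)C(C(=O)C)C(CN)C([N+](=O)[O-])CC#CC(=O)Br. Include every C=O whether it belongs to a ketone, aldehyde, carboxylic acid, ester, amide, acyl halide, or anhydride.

6

H2NCO: amide, 1 C=O (running total 1).
CH(CONH2): amide, 1 C=O (running total 2).
CH(CHO): aldehyde, 1 C=O (running total 3).
CH(NHCOCH3): amide, 1 C=O (running total 4).
CH(COCH3): ketone, 1 C=O (running total 5).
COBr: acyl halide, 1 C=O (running total 6).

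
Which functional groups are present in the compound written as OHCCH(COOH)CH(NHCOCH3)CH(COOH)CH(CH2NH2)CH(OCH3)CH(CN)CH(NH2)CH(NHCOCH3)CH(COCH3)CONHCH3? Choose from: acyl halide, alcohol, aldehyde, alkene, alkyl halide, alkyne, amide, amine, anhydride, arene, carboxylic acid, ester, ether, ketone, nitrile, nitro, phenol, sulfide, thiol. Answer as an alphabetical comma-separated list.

Reading the structure from left to right:
  OHC: terminal –CHO: carbonyl C bonded to H and C → aldehyde.
  CH(COOH): pendant –COOH: carbonyl C bonded to C and –OH → carboxylic acid.
  CH(NHCOCH3): pendant –NHC(=O)CH3: N bonded to a carbonyl → amide (not amine).
  CH(COOH): pendant –COOH: carbonyl C bonded to C and –OH → carboxylic acid.
  CH(CH2NH2): pendant –CH2NH2: N on sp³ C, no adjacent C=O → amine.
  CH(OCH3): pendant –OCH3: C–O–C with sp³ C, no adjacent C=O → ether.
  CH(CN): pendant –C≡N: nitrile.
  CH(NH2): –NH2 on an sp³ carbon with no adjacent C=O → amine.
  CH(NHCOCH3): pendant –NHC(=O)CH3: N bonded to a carbonyl → amide (not amine).
  CH(COCH3): pendant –COCH3: carbonyl C bonded to two carbons → ketone.
  CONHCH3: –C(=O)NHCH3: carbonyl C bonded to C and to N → amide (the N is not an amine).

aldehyde, amide, amine, carboxylic acid, ether, ketone, nitrile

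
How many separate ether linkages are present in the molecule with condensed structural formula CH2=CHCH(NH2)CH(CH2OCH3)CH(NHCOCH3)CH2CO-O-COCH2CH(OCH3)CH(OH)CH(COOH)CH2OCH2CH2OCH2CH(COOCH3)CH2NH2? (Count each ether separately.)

4

C=C double bond → alkene.
–NH2 on an sp³ carbon with no adjacent C=O → amine.
pendant –CH2OCH3: C–O–C linkage → ether.
pendant –NHC(=O)CH3: N bonded to a carbonyl → amide (not amine).
two acyl groups sharing one oxygen, –C(=O)–O–C(=O)– → anhydride.
pendant –OCH3: C–O–C with sp³ C, no adjacent C=O → ether.
–OH on an sp³ carbon → alcohol (secondary).
pendant –COOH: carbonyl C bonded to C and –OH → carboxylic acid.
C–O–C with sp³ carbons on both sides and no adjacent C=O → ether.
C–O–C with sp³ carbons on both sides and no adjacent C=O → ether.
pendant –COOCH3: carbonyl C bonded to C and –OCH3 → ester.
–NH2 on an sp³ carbon with no adjacent C=O → amine.
Ether appears at: CH(CH2OCH3), CH(OCH3), CH2OCH2, CH2OCH2 → 4.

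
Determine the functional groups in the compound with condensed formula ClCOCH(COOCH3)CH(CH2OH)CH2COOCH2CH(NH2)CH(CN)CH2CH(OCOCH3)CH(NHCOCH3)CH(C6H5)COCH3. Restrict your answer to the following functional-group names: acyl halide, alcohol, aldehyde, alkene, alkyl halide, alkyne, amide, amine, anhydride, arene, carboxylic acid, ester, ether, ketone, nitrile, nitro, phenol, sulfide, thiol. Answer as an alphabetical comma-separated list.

Working along the chain:
  ClCO: –C(=O)Cl: carbonyl C bonded to C and to a halogen → acyl halide (not alkyl halide).
  CH(COOCH3): pendant –COOCH3: carbonyl C bonded to C and –OCH3 → ester.
  CH(CH2OH): pendant –CH2OH on an sp³ backbone C → alcohol.
  CH2COOCH2: –C(=O)–O–C with C on the carbonyl side → ester.
  CH(NH2): –NH2 on an sp³ carbon with no adjacent C=O → amine.
  CH(CN): pendant –C≡N: nitrile.
  CH(OCOCH3): pendant –OC(=O)CH3: an acyloxy group → ester.
  CH(NHCOCH3): pendant –NHC(=O)CH3: N bonded to a carbonyl → amide (not amine).
  CH(C6H5): pendant –C6H5: benzene ring → arene.
  CO: –C(=O)– with carbon on both sides → ketone.

acyl halide, alcohol, amide, amine, arene, ester, ketone, nitrile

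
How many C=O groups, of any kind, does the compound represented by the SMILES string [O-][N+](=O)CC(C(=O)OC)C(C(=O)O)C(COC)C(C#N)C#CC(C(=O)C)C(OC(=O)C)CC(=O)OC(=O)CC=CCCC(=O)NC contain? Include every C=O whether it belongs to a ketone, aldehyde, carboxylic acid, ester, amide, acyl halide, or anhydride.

CH(COOCH3): ester, 1 C=O (running total 1).
CH(COOH): carboxylic acid, 1 C=O (running total 2).
CH(COCH3): ketone, 1 C=O (running total 3).
CH(OCOCH3): ester, 1 C=O (running total 4).
CH2CO-O-COCH2: anhydride, 2 C=O (running total 6).
CONHCH3: amide, 1 C=O (running total 7).

7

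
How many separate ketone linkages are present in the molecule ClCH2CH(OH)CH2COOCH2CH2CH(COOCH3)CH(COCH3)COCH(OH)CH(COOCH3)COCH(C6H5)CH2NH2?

3

halogen on an sp³ carbon → alkyl halide.
–OH on an sp³ carbon → alcohol (secondary).
–C(=O)–O–C with C on the carbonyl side → ester.
pendant –COOCH3: carbonyl C bonded to C and –OCH3 → ester.
pendant –COCH3: carbonyl C bonded to two carbons → ketone.
–C(=O)– with carbon on both sides → ketone.
–OH on an sp³ carbon → alcohol (secondary).
pendant –COOCH3: carbonyl C bonded to C and –OCH3 → ester.
–C(=O)– with carbon on both sides → ketone.
pendant –C6H5: benzene ring → arene.
–NH2 on an sp³ carbon with no adjacent C=O → amine.
Ketone appears at: CH(COCH3), CO, CO → 3.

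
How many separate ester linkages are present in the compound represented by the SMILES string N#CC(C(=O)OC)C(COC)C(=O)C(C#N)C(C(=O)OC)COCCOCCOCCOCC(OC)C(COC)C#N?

Taking each segment in turn:
  N≡C: N≡C–: carbon triple-bonded to nitrogen → nitrile.
  CH(COOCH3): pendant –COOCH3: carbonyl C bonded to C and –OCH3 → ester.
  CH(CH2OCH3): pendant –CH2OCH3: C–O–C linkage → ether.
  CO: –C(=O)– with carbon on both sides → ketone.
  CH(CN): pendant –C≡N: nitrile.
  CH(COOCH3): pendant –COOCH3: carbonyl C bonded to C and –OCH3 → ester.
  CH2OCH2: C–O–C with sp³ carbons on both sides and no adjacent C=O → ether.
  CH2OCH2: C–O–C with sp³ carbons on both sides and no adjacent C=O → ether.
  CH2OCH2: C–O–C with sp³ carbons on both sides and no adjacent C=O → ether.
  CH2OCH2: C–O–C with sp³ carbons on both sides and no adjacent C=O → ether.
  CH(OCH3): pendant –OCH3: C–O–C with sp³ C, no adjacent C=O → ether.
  CH(CH2OCH3): pendant –CH2OCH3: C–O–C linkage → ether.
  CN: –C≡N: carbon triple-bonded to nitrogen → nitrile.
Ester appears at: CH(COOCH3), CH(COOCH3) → 2.

2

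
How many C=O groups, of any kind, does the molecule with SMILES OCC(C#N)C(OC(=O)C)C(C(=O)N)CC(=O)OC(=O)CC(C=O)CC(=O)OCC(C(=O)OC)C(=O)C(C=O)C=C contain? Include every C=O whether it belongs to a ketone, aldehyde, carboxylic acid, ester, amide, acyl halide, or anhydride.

CH(OCOCH3): ester, 1 C=O (running total 1).
CH(CONH2): amide, 1 C=O (running total 2).
CH2CO-O-COCH2: anhydride, 2 C=O (running total 4).
CH(CHO): aldehyde, 1 C=O (running total 5).
CH2COOCH2: ester, 1 C=O (running total 6).
CH(COOCH3): ester, 1 C=O (running total 7).
CO: ketone, 1 C=O (running total 8).
CH(CHO): aldehyde, 1 C=O (running total 9).

9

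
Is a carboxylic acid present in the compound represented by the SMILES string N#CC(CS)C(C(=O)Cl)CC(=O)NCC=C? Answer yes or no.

no

N≡C–: carbon triple-bonded to nitrogen → nitrile.
pendant –CH2SH → thiol.
pendant –C(=O)X: carbonyl C bonded to C and halogen → acyl halide.
–C(=O)–N– linkage → amide (the N is not an amine).
C=C double bond → alkene.
In CH2CONHCH2, the carbonyl is bonded to nitrogen, not to –OH; that is an amide.
The groups actually present are: acyl halide, alkene, amide, nitrile, thiol.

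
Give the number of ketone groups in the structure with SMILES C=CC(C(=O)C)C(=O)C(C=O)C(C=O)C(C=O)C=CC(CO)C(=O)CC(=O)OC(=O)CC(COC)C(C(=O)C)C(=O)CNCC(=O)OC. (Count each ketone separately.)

5

Working along the chain:
  CH2=CH: C=C double bond → alkene.
  CH(COCH3): pendant –COCH3: carbonyl C bonded to two carbons → ketone.
  CO: –C(=O)– with carbon on both sides → ketone.
  CH(CHO): pendant –CHO: carbonyl C bonded to C and H → aldehyde.
  CH(CHO): pendant –CHO: carbonyl C bonded to C and H → aldehyde.
  CH(CHO): pendant –CHO: carbonyl C bonded to C and H → aldehyde.
  CH=CH: C=C double bond → alkene.
  CH(CH2OH): pendant –CH2OH on an sp³ backbone C → alcohol.
  CO: –C(=O)– with carbon on both sides → ketone.
  CH2CO-O-COCH2: two acyl groups sharing one oxygen, –C(=O)–O–C(=O)– → anhydride.
  CH(CH2OCH3): pendant –CH2OCH3: C–O–C linkage → ether.
  CH(COCH3): pendant –COCH3: carbonyl C bonded to two carbons → ketone.
  CO: –C(=O)– with carbon on both sides → ketone.
  CH2NHCH2: C–N–C with sp³ carbons and no adjacent C=O → amine (secondary).
  COOCH3: –C(=O)OCH3: carbonyl C bonded to C and to –OCH3 → ester (not ketone + ether).
Ketone appears at: CH(COCH3), CO, CO, CH(COCH3), CO → 5.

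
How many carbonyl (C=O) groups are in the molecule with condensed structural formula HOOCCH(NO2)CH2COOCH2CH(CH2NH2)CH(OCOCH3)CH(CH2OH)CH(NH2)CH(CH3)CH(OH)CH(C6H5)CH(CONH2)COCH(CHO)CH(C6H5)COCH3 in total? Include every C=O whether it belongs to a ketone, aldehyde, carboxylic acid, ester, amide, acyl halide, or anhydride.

7

HOOC: carboxylic acid, 1 C=O (running total 1).
CH2COOCH2: ester, 1 C=O (running total 2).
CH(OCOCH3): ester, 1 C=O (running total 3).
CH(CONH2): amide, 1 C=O (running total 4).
CO: ketone, 1 C=O (running total 5).
CH(CHO): aldehyde, 1 C=O (running total 6).
CO: ketone, 1 C=O (running total 7).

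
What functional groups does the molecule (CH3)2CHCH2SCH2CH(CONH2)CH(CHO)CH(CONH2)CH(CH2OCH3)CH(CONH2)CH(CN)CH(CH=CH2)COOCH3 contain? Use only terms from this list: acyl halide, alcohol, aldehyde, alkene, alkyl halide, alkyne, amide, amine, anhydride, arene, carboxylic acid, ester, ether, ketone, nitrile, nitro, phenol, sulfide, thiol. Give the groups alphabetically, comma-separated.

Taking each segment in turn:
  CH2SCH2: C–S–C linkage → sulfide (thioether).
  CH(CONH2): pendant –CONH2: carbonyl C bonded to C and N → amide.
  CH(CHO): pendant –CHO: carbonyl C bonded to C and H → aldehyde.
  CH(CONH2): pendant –CONH2: carbonyl C bonded to C and N → amide.
  CH(CH2OCH3): pendant –CH2OCH3: C–O–C linkage → ether.
  CH(CONH2): pendant –CONH2: carbonyl C bonded to C and N → amide.
  CH(CN): pendant –C≡N: nitrile.
  CH(CH=CH2): pendant –CH=CH2: C=C double bond → alkene.
  COOCH3: –C(=O)OCH3: carbonyl C bonded to C and to –OCH3 → ester (not ketone + ether).

aldehyde, alkene, amide, ester, ether, nitrile, sulfide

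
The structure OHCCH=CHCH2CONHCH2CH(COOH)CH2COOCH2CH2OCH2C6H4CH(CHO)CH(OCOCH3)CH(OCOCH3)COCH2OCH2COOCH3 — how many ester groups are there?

Working along the chain:
  OHC: terminal –CHO: carbonyl C bonded to H and C → aldehyde.
  CH=CH: C=C double bond → alkene.
  CH2CONHCH2: –C(=O)–N– linkage → amide (the N is not an amine).
  CH(COOH): pendant –COOH: carbonyl C bonded to C and –OH → carboxylic acid.
  CH2COOCH2: –C(=O)–O–C with C on the carbonyl side → ester.
  CH2OCH2: C–O–C with sp³ carbons on both sides and no adjacent C=O → ether.
  C6H4: para-disubstituted benzene ring → arene.
  CH(CHO): pendant –CHO: carbonyl C bonded to C and H → aldehyde.
  CH(OCOCH3): pendant –OC(=O)CH3: an acyloxy group → ester.
  CH(OCOCH3): pendant –OC(=O)CH3: an acyloxy group → ester.
  CO: –C(=O)– with carbon on both sides → ketone.
  CH2OCH2: C–O–C with sp³ carbons on both sides and no adjacent C=O → ether.
  COOCH3: –C(=O)OCH3: carbonyl C bonded to C and to –OCH3 → ester (not ketone + ether).
Ester appears at: CH2COOCH2, CH(OCOCH3), CH(OCOCH3), COOCH3 → 4.

4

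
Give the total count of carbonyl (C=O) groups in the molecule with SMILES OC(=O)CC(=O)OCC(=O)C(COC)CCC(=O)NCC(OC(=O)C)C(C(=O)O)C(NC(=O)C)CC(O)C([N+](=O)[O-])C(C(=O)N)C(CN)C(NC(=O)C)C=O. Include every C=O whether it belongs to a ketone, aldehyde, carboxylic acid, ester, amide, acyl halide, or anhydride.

10

HOOC: carboxylic acid, 1 C=O (running total 1).
CH2COOCH2: ester, 1 C=O (running total 2).
CO: ketone, 1 C=O (running total 3).
CH2CONHCH2: amide, 1 C=O (running total 4).
CH(OCOCH3): ester, 1 C=O (running total 5).
CH(COOH): carboxylic acid, 1 C=O (running total 6).
CH(NHCOCH3): amide, 1 C=O (running total 7).
CH(CONH2): amide, 1 C=O (running total 8).
CH(NHCOCH3): amide, 1 C=O (running total 9).
CHO: aldehyde, 1 C=O (running total 10).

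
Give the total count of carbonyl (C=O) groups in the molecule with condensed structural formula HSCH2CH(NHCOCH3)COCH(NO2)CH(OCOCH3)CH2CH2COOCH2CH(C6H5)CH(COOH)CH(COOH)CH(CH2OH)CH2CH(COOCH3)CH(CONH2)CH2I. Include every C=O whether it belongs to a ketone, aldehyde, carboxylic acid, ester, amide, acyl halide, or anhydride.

8

CH(NHCOCH3): amide, 1 C=O (running total 1).
CO: ketone, 1 C=O (running total 2).
CH(OCOCH3): ester, 1 C=O (running total 3).
CH2COOCH2: ester, 1 C=O (running total 4).
CH(COOH): carboxylic acid, 1 C=O (running total 5).
CH(COOH): carboxylic acid, 1 C=O (running total 6).
CH(COOCH3): ester, 1 C=O (running total 7).
CH(CONH2): amide, 1 C=O (running total 8).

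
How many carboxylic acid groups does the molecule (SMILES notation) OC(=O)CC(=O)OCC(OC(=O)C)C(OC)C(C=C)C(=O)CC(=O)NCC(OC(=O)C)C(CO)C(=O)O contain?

2

–COOH: carbonyl C bonded to –OH and C → carboxylic acid (the –OH is not a separate alcohol).
–C(=O)–O–C with C on the carbonyl side → ester.
pendant –OC(=O)CH3: an acyloxy group → ester.
pendant –OCH3: C–O–C with sp³ C, no adjacent C=O → ether.
pendant –CH=CH2: C=C double bond → alkene.
–C(=O)– with carbon on both sides → ketone.
–C(=O)–N– linkage → amide (the N is not an amine).
pendant –OC(=O)CH3: an acyloxy group → ester.
pendant –CH2OH on an sp³ backbone C → alcohol.
–COOH: carbonyl C bonded to –OH and C → carboxylic acid (the –OH is not a separate alcohol).
Carboxylic acid appears at: HOOC, COOH → 2.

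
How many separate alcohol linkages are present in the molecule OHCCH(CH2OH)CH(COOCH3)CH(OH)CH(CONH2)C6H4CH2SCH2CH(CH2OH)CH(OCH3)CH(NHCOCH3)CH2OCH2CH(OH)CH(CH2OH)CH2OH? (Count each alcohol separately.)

terminal –CHO: carbonyl C bonded to H and C → aldehyde.
pendant –CH2OH on an sp³ backbone C → alcohol.
pendant –COOCH3: carbonyl C bonded to C and –OCH3 → ester.
–OH on an sp³ carbon → alcohol (secondary).
pendant –CONH2: carbonyl C bonded to C and N → amide.
para-disubstituted benzene ring → arene.
C–S–C linkage → sulfide (thioether).
pendant –CH2OH on an sp³ backbone C → alcohol.
pendant –OCH3: C–O–C with sp³ C, no adjacent C=O → ether.
pendant –NHC(=O)CH3: N bonded to a carbonyl → amide (not amine).
C–O–C with sp³ carbons on both sides and no adjacent C=O → ether.
–OH on an sp³ carbon → alcohol (secondary).
pendant –CH2OH on an sp³ backbone C → alcohol.
–OH on an sp³ carbon → alcohol.
Alcohol appears at: CH(CH2OH), CH(OH), CH(CH2OH), CH(OH), CH(CH2OH), CH2OH → 6.

6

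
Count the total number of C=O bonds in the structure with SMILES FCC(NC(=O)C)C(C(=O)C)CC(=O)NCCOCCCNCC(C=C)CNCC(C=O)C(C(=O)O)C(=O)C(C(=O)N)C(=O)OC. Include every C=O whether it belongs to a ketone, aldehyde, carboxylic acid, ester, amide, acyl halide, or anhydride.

8

CH(NHCOCH3): amide, 1 C=O (running total 1).
CH(COCH3): ketone, 1 C=O (running total 2).
CH2CONHCH2: amide, 1 C=O (running total 3).
CH(CHO): aldehyde, 1 C=O (running total 4).
CH(COOH): carboxylic acid, 1 C=O (running total 5).
CO: ketone, 1 C=O (running total 6).
CH(CONH2): amide, 1 C=O (running total 7).
COOCH3: ester, 1 C=O (running total 8).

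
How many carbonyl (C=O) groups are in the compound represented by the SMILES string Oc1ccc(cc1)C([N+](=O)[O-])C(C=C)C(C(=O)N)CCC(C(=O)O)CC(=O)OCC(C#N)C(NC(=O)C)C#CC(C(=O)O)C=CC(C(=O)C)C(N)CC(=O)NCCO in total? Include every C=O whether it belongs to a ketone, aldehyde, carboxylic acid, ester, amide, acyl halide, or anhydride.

CH(CONH2): amide, 1 C=O (running total 1).
CH(COOH): carboxylic acid, 1 C=O (running total 2).
CH2COOCH2: ester, 1 C=O (running total 3).
CH(NHCOCH3): amide, 1 C=O (running total 4).
CH(COOH): carboxylic acid, 1 C=O (running total 5).
CH(COCH3): ketone, 1 C=O (running total 6).
CH2CONHCH2: amide, 1 C=O (running total 7).

7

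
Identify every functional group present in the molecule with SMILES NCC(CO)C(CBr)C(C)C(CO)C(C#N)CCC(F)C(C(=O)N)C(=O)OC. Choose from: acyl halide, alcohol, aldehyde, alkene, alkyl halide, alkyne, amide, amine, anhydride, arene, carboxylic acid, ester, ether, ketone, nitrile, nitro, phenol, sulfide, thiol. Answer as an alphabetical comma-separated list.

alcohol, alkyl halide, amide, amine, ester, nitrile

Taking each segment in turn:
  H2NCH2: –NH2 on an sp³ carbon with no adjacent C=O → amine.
  CH(CH2OH): pendant –CH2OH on an sp³ backbone C → alcohol.
  CH(CH2Br): pendant –CH2X: halogen on sp³ carbon → alkyl halide.
  CH(CH2OH): pendant –CH2OH on an sp³ backbone C → alcohol.
  CH(CN): pendant –C≡N: nitrile.
  CH(F): halogen on an sp³ carbon → alkyl halide.
  CH(CONH2): pendant –CONH2: carbonyl C bonded to C and N → amide.
  COOCH3: –C(=O)OCH3: carbonyl C bonded to C and to –OCH3 → ester (not ketone + ether).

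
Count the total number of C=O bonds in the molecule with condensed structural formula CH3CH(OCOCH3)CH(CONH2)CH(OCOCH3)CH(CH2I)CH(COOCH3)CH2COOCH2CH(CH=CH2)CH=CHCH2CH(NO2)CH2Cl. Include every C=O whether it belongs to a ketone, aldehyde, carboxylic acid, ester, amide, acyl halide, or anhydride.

5

CH(OCOCH3): ester, 1 C=O (running total 1).
CH(CONH2): amide, 1 C=O (running total 2).
CH(OCOCH3): ester, 1 C=O (running total 3).
CH(COOCH3): ester, 1 C=O (running total 4).
CH2COOCH2: ester, 1 C=O (running total 5).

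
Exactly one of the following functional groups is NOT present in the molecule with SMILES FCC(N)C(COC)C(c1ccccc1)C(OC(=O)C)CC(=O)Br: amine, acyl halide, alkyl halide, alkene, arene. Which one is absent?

alkyl halide: present (FCH2 — halogen on an sp³ carbon → alkyl halide).
acyl halide: present (COBr — –C(=O)Br: carbonyl C bonded to C and to a halogen → acyl halide (not alkyl halide)).
amine: present (CH(NH2) — –NH2 on an sp³ carbon with no adjacent C=O → amine).
arene: present (CH(C6H5) — pendant –C6H5: benzene ring → arene).
alkene: absent. In CH(C6H5), the C=C units are part of an aromatic ring, which is an arene, not an isolated alkene.

alkene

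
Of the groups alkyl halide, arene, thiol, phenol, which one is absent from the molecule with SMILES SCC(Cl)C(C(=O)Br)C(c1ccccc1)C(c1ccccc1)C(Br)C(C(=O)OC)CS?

arene: present (CH(C6H5) — pendant –C6H5: benzene ring → arene).
alkyl halide: present (CH(Cl) — halogen on an sp³ carbon → alkyl halide).
thiol: present (HSCH2 — –SH on an sp³ carbon → thiol).
phenol: no segment matches this pattern.

phenol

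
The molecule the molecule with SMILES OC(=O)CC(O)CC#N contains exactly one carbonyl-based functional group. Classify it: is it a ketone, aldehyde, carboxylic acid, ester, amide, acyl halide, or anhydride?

carboxylic acid

The carbonyl is in the HOOC segment: –COOH: carbonyl C bonded to –OH and C → carboxylic acid (the –OH is not a separate alcohol).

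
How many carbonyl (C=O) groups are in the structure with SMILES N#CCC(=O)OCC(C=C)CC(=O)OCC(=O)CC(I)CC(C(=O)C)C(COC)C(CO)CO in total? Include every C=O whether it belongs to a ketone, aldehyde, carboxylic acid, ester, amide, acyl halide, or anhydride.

4

CH2COOCH2: ester, 1 C=O (running total 1).
CH2COOCH2: ester, 1 C=O (running total 2).
CO: ketone, 1 C=O (running total 3).
CH(COCH3): ketone, 1 C=O (running total 4).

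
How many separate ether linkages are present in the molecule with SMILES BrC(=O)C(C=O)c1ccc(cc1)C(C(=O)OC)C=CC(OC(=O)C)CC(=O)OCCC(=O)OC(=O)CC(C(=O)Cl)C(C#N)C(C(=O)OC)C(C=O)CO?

0

Taking each segment in turn:
  BrCO: –C(=O)Br: carbonyl C bonded to C and to a halogen → acyl halide (not alkyl halide).
  CH(CHO): pendant –CHO: carbonyl C bonded to C and H → aldehyde.
  C6H4: para-disubstituted benzene ring → arene.
  CH(COOCH3): pendant –COOCH3: carbonyl C bonded to C and –OCH3 → ester.
  CH=CH: C=C double bond → alkene.
  CH(OCOCH3): pendant –OC(=O)CH3: an acyloxy group → ester.
  CH2COOCH2: –C(=O)–O–C with C on the carbonyl side → ester.
  CH2CO-O-COCH2: two acyl groups sharing one oxygen, –C(=O)–O–C(=O)– → anhydride.
  CH(COCl): pendant –C(=O)X: carbonyl C bonded to C and halogen → acyl halide.
  CH(CN): pendant –C≡N: nitrile.
  CH(COOCH3): pendant –COOCH3: carbonyl C bonded to C and –OCH3 → ester.
  CH(CHO): pendant –CHO: carbonyl C bonded to C and H → aldehyde.
  CH2OH: –OH on an sp³ carbon → alcohol.
No segment is a ether: CH(COOCH3) is ester, not ether; CH(OCOCH3) is ester, not ether; CH2COOCH2 is ester, not ether. → 0.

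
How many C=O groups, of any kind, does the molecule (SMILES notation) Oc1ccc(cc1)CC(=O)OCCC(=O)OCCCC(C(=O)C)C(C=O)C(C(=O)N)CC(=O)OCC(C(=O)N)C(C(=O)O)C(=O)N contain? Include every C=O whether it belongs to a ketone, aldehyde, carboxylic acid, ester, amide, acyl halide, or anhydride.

9

CH2COOCH2: ester, 1 C=O (running total 1).
CH2COOCH2: ester, 1 C=O (running total 2).
CH(COCH3): ketone, 1 C=O (running total 3).
CH(CHO): aldehyde, 1 C=O (running total 4).
CH(CONH2): amide, 1 C=O (running total 5).
CH2COOCH2: ester, 1 C=O (running total 6).
CH(CONH2): amide, 1 C=O (running total 7).
CH(COOH): carboxylic acid, 1 C=O (running total 8).
CONH2: amide, 1 C=O (running total 9).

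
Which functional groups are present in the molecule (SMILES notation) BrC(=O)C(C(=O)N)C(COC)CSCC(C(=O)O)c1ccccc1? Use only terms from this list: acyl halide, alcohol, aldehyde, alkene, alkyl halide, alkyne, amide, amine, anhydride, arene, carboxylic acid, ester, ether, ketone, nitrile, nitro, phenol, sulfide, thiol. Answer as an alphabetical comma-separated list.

acyl halide, amide, arene, carboxylic acid, ether, sulfide

–C(=O)Br: carbonyl C bonded to C and to a halogen → acyl halide (not alkyl halide).
pendant –CONH2: carbonyl C bonded to C and N → amide.
pendant –CH2OCH3: C–O–C linkage → ether.
C–S–C linkage → sulfide (thioether).
pendant –COOH: carbonyl C bonded to C and –OH → carboxylic acid.
–C6H5 phenyl ring → arene.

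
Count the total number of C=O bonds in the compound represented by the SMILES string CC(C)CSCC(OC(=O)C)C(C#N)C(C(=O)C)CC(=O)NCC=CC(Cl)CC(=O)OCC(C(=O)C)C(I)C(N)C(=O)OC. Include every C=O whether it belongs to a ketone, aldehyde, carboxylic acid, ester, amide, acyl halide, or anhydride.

CH(OCOCH3): ester, 1 C=O (running total 1).
CH(COCH3): ketone, 1 C=O (running total 2).
CH2CONHCH2: amide, 1 C=O (running total 3).
CH2COOCH2: ester, 1 C=O (running total 4).
CH(COCH3): ketone, 1 C=O (running total 5).
COOCH3: ester, 1 C=O (running total 6).

6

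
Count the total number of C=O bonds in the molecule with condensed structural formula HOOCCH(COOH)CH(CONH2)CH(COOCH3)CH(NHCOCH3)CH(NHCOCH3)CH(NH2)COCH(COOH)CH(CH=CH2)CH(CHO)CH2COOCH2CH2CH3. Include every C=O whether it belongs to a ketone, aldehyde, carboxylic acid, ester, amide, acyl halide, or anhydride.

HOOC: carboxylic acid, 1 C=O (running total 1).
CH(COOH): carboxylic acid, 1 C=O (running total 2).
CH(CONH2): amide, 1 C=O (running total 3).
CH(COOCH3): ester, 1 C=O (running total 4).
CH(NHCOCH3): amide, 1 C=O (running total 5).
CH(NHCOCH3): amide, 1 C=O (running total 6).
CO: ketone, 1 C=O (running total 7).
CH(COOH): carboxylic acid, 1 C=O (running total 8).
CH(CHO): aldehyde, 1 C=O (running total 9).
CH2COOCH2: ester, 1 C=O (running total 10).

10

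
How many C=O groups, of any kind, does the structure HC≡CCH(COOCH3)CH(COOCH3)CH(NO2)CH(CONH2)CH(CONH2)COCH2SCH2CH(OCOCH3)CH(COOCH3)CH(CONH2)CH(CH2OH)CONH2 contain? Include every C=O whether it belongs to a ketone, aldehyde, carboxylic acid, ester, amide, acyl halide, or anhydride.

9

CH(COOCH3): ester, 1 C=O (running total 1).
CH(COOCH3): ester, 1 C=O (running total 2).
CH(CONH2): amide, 1 C=O (running total 3).
CH(CONH2): amide, 1 C=O (running total 4).
CO: ketone, 1 C=O (running total 5).
CH(OCOCH3): ester, 1 C=O (running total 6).
CH(COOCH3): ester, 1 C=O (running total 7).
CH(CONH2): amide, 1 C=O (running total 8).
CONH2: amide, 1 C=O (running total 9).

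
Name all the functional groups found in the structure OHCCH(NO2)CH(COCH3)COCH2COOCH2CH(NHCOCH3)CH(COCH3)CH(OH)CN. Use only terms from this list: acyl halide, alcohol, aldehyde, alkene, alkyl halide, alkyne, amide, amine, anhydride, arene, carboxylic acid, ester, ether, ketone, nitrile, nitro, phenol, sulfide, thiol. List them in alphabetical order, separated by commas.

alcohol, aldehyde, amide, ester, ketone, nitrile, nitro

terminal –CHO: carbonyl C bonded to H and C → aldehyde.
–NO2 on an sp³ carbon → nitro (the N=O is not a carbonyl).
pendant –COCH3: carbonyl C bonded to two carbons → ketone.
–C(=O)– with carbon on both sides → ketone.
–C(=O)–O–C with C on the carbonyl side → ester.
pendant –NHC(=O)CH3: N bonded to a carbonyl → amide (not amine).
pendant –COCH3: carbonyl C bonded to two carbons → ketone.
–OH on an sp³ carbon → alcohol (secondary).
–C≡N: carbon triple-bonded to nitrogen → nitrile.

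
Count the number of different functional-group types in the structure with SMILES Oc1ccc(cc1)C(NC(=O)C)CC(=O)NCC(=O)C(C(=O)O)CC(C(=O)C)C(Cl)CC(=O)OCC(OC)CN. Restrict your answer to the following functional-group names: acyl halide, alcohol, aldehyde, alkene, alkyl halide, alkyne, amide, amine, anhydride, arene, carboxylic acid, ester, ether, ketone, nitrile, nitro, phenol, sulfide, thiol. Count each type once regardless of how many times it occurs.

9

Reading the structure from left to right:
  HOC6H4: –OH attached directly to an aromatic ring → phenol (not alcohol); the ring itself is an arene.
  CH(NHCOCH3): pendant –NHC(=O)CH3: N bonded to a carbonyl → amide (not amine).
  CH2CONHCH2: –C(=O)–N– linkage → amide (the N is not an amine).
  CO: –C(=O)– with carbon on both sides → ketone.
  CH(COOH): pendant –COOH: carbonyl C bonded to C and –OH → carboxylic acid.
  CH(COCH3): pendant –COCH3: carbonyl C bonded to two carbons → ketone.
  CH(Cl): halogen on an sp³ carbon → alkyl halide.
  CH2COOCH2: –C(=O)–O–C with C on the carbonyl side → ester.
  CH(OCH3): pendant –OCH3: C–O–C with sp³ C, no adjacent C=O → ether.
  CH2NH2: –NH2 on an sp³ carbon with no adjacent C=O → amine.
Distinct types present: alkyl halide, amide, amine, arene, carboxylic acid, ester, ether, ketone, phenol.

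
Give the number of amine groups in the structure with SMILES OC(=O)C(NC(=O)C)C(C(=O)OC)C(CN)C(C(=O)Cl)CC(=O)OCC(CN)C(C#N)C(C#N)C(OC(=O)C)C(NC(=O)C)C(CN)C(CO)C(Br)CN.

–COOH: carbonyl C bonded to –OH and C → carboxylic acid (the –OH is not a separate alcohol).
pendant –NHC(=O)CH3: N bonded to a carbonyl → amide (not amine).
pendant –COOCH3: carbonyl C bonded to C and –OCH3 → ester.
pendant –CH2NH2: N on sp³ C, no adjacent C=O → amine.
pendant –C(=O)X: carbonyl C bonded to C and halogen → acyl halide.
–C(=O)–O–C with C on the carbonyl side → ester.
pendant –CH2NH2: N on sp³ C, no adjacent C=O → amine.
pendant –C≡N: nitrile.
pendant –C≡N: nitrile.
pendant –OC(=O)CH3: an acyloxy group → ester.
pendant –NHC(=O)CH3: N bonded to a carbonyl → amide (not amine).
pendant –CH2NH2: N on sp³ C, no adjacent C=O → amine.
pendant –CH2OH on an sp³ backbone C → alcohol.
halogen on an sp³ carbon → alkyl halide.
–NH2 on an sp³ carbon with no adjacent C=O → amine.
Amine appears at: CH(CH2NH2), CH(CH2NH2), CH(CH2NH2), CH2NH2 → 4.

4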